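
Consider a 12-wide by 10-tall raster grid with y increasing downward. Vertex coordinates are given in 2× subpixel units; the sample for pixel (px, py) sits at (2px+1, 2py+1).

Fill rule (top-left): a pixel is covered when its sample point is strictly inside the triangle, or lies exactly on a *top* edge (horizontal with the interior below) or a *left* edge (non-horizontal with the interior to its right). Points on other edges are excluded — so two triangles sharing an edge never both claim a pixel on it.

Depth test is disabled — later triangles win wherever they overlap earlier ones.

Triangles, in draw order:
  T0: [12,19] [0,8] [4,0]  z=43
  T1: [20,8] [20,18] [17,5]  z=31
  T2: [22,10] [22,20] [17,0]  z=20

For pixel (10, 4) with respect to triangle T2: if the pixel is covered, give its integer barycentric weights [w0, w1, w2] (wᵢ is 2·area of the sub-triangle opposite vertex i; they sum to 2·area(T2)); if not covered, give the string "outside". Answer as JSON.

T0:
  2·area = 140
  edge (12, 19)→(0, 8): d=(-12,-11) top-left  bias=+0
  edge (0, 8)→(4, 0): d=(4,-8) top-left  bias=+0
  edge (4, 0)→(12, 19): d=(8,19) right/bottom  bias=-1
    (1,1)@(3, 3): e=[93,4,43] → X
    (2,1)@(5, 3): e=[115,20,5] → X
    (3,1)@(7, 3): e=[137,36,-33] → .
    (1,2)@(3, 5): e=[69,12,59] → X
    (3,2)@(7, 5): e=[113,44,-17] → .
    (0,3)@(1, 7): e=[23,4,113] → X
    (3,3)@(7, 7): e=[89,52,-1] → .
    (0,4)@(1, 9): e=[-1,12,129] → .
    (1,4)@(3, 9): e=[21,28,91] → X
    (3,4)@(7, 9): e=[65,60,15] → X
    (4,4)@(9, 9): e=[87,76,-23] → .
    (1,5)@(3, 11): e=[-3,36,107] → .
  covered (16 px):
    . . . . . . . . . . . .
    . X X . . . . . . . . .
    . X X . . . . . . . . .
    X X X . . . . . . . . .
    . X X X . . . . . . . .
    . . X X . . . . . . . .
    . . . X X . . . . . . .
    . . . . X . . . . . . .
    . . . . . X . . . . . .
    . . . . . . . . . . . .
T1:
  2·area = 30
  edge (20, 8)→(20, 18): d=(0,10) right/bottom  bias=-1
  edge (20, 18)→(17, 5): d=(-3,-13) top-left  bias=+0
  edge (17, 5)→(20, 8): d=(3,3) right/bottom  bias=-1
    (6,0)@(13, 1): e=[70,-40,0] → .  [on edge]
    (7,1)@(15, 3): e=[50,-20,0] → .  [on edge]
    (8,2)@(17, 5): e=[30,0,0] → .  [on edge]
    (9,3)@(19, 7): e=[10,20,0] → .  [on edge]
    (9,4)@(19, 9): e=[10,14,6] → X
    (10,4)@(21, 9): e=[-10,40,0] → .  [on edge]
    (9,5)@(19, 11): e=[10,8,12] → X
    (10,5)@(21, 11): e=[-10,34,6] → .
    (11,5)@(23, 11): e=[-30,60,0] → .  [on edge]
    (9,6)@(19, 13): e=[10,2,18] → X
    (10,6)@(21, 13): e=[-10,28,12] → .
    (9,7)@(19, 15): e=[10,-4,24] → .
  covered (3 px):
    . . . . . . . . . . . .
    . . . . . . . . . . . .
    . . . . . . . . . . . .
    . . . . . . . . . . . .
    . . . . . . . . . X . .
    . . . . . . . . . X . .
    . . . . . . . . . X . .
    . . . . . . . . . . . .
    . . . . . . . . . . . .
    . . . . . . . . . . . .
T2:
  2·area = 50
  edge (22, 10)→(22, 20): d=(0,10) right/bottom  bias=-1
  edge (22, 20)→(17, 0): d=(-5,-20) top-left  bias=+0
  edge (17, 0)→(22, 10): d=(5,10) right/bottom  bias=-1
    (9,2)@(19, 5): e=[30,15,5] → X
    (10,2)@(21, 5): e=[10,55,-15] → .
    (9,3)@(19, 7): e=[30,5,15] → X
    (10,3)@(21, 7): e=[10,45,-5] → .
    (9,4)@(19, 9): e=[30,-5,25] → .
    (10,4)@(21, 9): e=[10,35,5] → X
    (11,4)@(23, 9): e=[-10,75,-15] → .
    (10,5)@(21, 11): e=[10,25,15] → X
    (11,5)@(23, 11): e=[-10,65,-5] → .
    (10,6)@(21, 13): e=[10,15,25] → X
    (11,6)@(23, 13): e=[-10,55,5] → .
    (10,7)@(21, 15): e=[10,5,35] → X
  covered (6 px):
    . . . . . . . . . . . .
    . . . . . . . . . . . .
    . . . . . . . . . X . .
    . . . . . . . . . X . .
    . . . . . . . . . . X .
    . . . . . . . . . . X .
    . . . . . . . . . . X .
    . . . . . . . . . . X .
    . . . . . . . . . . . .
    . . . . . . . . . . . .

Result: [35,5,10]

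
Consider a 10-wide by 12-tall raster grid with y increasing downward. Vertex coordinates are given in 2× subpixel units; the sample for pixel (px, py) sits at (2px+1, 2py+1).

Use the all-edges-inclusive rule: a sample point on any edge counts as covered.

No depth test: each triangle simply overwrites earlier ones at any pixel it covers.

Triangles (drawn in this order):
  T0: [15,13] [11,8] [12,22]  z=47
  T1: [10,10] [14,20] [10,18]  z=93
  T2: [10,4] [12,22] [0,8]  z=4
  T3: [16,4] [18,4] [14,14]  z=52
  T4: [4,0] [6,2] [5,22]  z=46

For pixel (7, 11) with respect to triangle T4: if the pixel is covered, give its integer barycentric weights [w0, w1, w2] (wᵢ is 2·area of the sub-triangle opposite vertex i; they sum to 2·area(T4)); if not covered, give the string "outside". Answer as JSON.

T0:
  2·area = 51  (B↔C swapped to make it positive)
  edge (15, 13)→(12, 22): d=(-3,9) inclusive
  edge (12, 22)→(11, 8): d=(-1,-14) inclusive
  edge (11, 8)→(15, 13): d=(4,5) inclusive
    (9,0)@(19, 1): e=[0,119,-68] → ·  [on edge]
    (3,1)@(7, 3): e=[102,-51,0] → ·  [on edge]
    (8,3)@(17, 7): e=[0,85,-34] → ·  [on edge]
    (6,5)@(13, 11): e=[24,25,2] → #
    (7,5)@(15, 11): e=[6,53,-8] → ·
    (6,6)@(13, 13): e=[18,23,10] → #
    (7,6)@(15, 13): e=[0,51,0] → #  [on edge]
    (8,6)@(17, 13): e=[-18,79,-10] → ·
    (6,7)@(13, 15): e=[12,21,18] → #
    (7,7)@(15, 15): e=[-6,49,8] → ·
    (6,8)@(13, 17): e=[6,19,26] → #
    (7,8)@(15, 17): e=[-12,47,16] → ·
    (6,9)@(13, 19): e=[0,17,34] → #  [on edge]
  covered (6 px):
    · · · · · · · · · ·
    · · · · · · · · · ·
    · · · · · · · · · ·
    · · · · · · · · · ·
    · · · · · · · · · ·
    · · · · · · # · · ·
    · · · · · · # # · ·
    · · · · · · # · · ·
    · · · · · · # · · ·
    · · · · · · # · · ·
    · · · · · · · · · ·
    · · · · · · · · · ·
T1:
  2·area = 32
  edge (10, 10)→(14, 20): d=(4,10) inclusive
  edge (14, 20)→(10, 18): d=(-4,-2) inclusive
  edge (10, 18)→(10, 10): d=(0,-8) inclusive
    (5,6)@(11, 13): e=[2,22,8] → #
    (6,6)@(13, 13): e=[-18,26,24] → ·
    (5,7)@(11, 15): e=[10,14,8] → #
    (6,7)@(13, 15): e=[-10,18,24] → ·
    (5,8)@(11, 17): e=[18,6,8] → #
    (6,8)@(13, 17): e=[-2,10,24] → ·
    (5,9)@(11, 19): e=[26,-2,8] → ·
    (6,9)@(13, 19): e=[6,2,24] → #
    (7,9)@(15, 19): e=[-14,6,40] → ·
    (6,10)@(13, 21): e=[14,-6,24] → ·
  covered (4 px):
    · · · · · · · · · ·
    · · · · · · · · · ·
    · · · · · · · · · ·
    · · · · · · · · · ·
    · · · · · · · · · ·
    · · · · · · · · · ·
    · · · · · # · · · ·
    · · · · · # · · · ·
    · · · · · # · · · ·
    · · · · · · # · · ·
    · · · · · · · · · ·
    · · · · · · · · · ·
T2:
  2·area = 188
  edge (10, 4)→(12, 22): d=(2,18) inclusive
  edge (12, 22)→(0, 8): d=(-12,-14) inclusive
  edge (0, 8)→(10, 4): d=(10,-4) inclusive
    (4,2)@(9, 5): e=[20,162,6] → #
    (5,2)@(11, 5): e=[-16,190,14] → ·
    (1,3)@(3, 7): e=[132,54,2] → #
    (2,3)@(5, 7): e=[96,82,10] → #
    (3,3)@(7, 7): e=[60,110,18] → #
    (5,3)@(11, 7): e=[-12,166,34] → ·
    (0,4)@(1, 9): e=[172,2,14] → #
    (5,4)@(11, 9): e=[-8,142,54] → ·
    (0,5)@(1, 11): e=[176,-22,34] → ·
    (1,5)@(3, 11): e=[140,6,42] → #
    (5,5)@(11, 11): e=[-4,118,74] → ·
    (1,6)@(3, 13): e=[144,-18,62] → ·
    (5,6)@(11, 13): e=[0,94,94] → #  [on edge]
  covered (24 px):
    · · · · · · · · · ·
    · · · · · · · · · ·
    · · · · # · · · · ·
    · # # # # · · · · ·
    # # # # # · · · · ·
    · # # # # · · · · ·
    · · # # # # · · · ·
    · · · # # # · · · ·
    · · · · # # · · · ·
    · · · · · # · · · ·
    · · · · · · · · · ·
    · · · · · · · · · ·
T3:
  2·area = 20
  edge (16, 4)→(18, 4): d=(2,0) inclusive
  edge (18, 4)→(14, 14): d=(-4,10) inclusive
  edge (14, 14)→(16, 4): d=(2,-10) inclusive
    (8,2)@(17, 5): e=[2,6,12] → #
    (9,2)@(19, 5): e=[2,-14,32] → ·
    (8,3)@(17, 7): e=[6,-2,16] → ·
    (7,4)@(15, 9): e=[10,10,0] → #  [on edge]
    (8,4)@(17, 9): e=[10,-10,20] → ·
    (7,5)@(15, 11): e=[14,2,4] → #
    (8,5)@(17, 11): e=[14,-18,24] → ·
    (7,6)@(15, 13): e=[18,-6,8] → ·
    (6,9)@(13, 19): e=[30,-10,0] → ·  [on edge]
  covered (3 px):
    · · · · · · · · · ·
    · · · · · · · · · ·
    · · · · · · · · # ·
    · · · · · · · · · ·
    · · · · · · · # · ·
    · · · · · · · # · ·
    · · · · · · · · · ·
    · · · · · · · · · ·
    · · · · · · · · · ·
    · · · · · · · · · ·
    · · · · · · · · · ·
    · · · · · · · · · ·
T4:
  2·area = 42
  edge (4, 0)→(6, 2): d=(2,2) inclusive
  edge (6, 2)→(5, 22): d=(-1,20) inclusive
  edge (5, 22)→(4, 0): d=(-1,-22) inclusive
    (2,0)@(5, 1): e=[0,21,21] → #  [on edge]
    (3,0)@(7, 1): e=[-4,-19,65] → ·
    (2,1)@(5, 3): e=[4,19,19] → #
    (3,1)@(7, 3): e=[0,-21,63] → ·  [on edge]
    (2,2)@(5, 5): e=[8,17,17] → #
    (3,2)@(7, 5): e=[4,-23,61] → ·
    (4,2)@(9, 5): e=[0,-63,105] → ·  [on edge]
    (2,3)@(5, 7): e=[12,15,15] → #
    (3,3)@(7, 7): e=[8,-25,59] → ·
    (5,3)@(11, 7): e=[0,-105,147] → ·  [on edge]
    (2,4)@(5, 9): e=[16,13,13] → #
    (3,4)@(7, 9): e=[12,-27,57] → ·
    (6,4)@(13, 9): e=[0,-147,189] → ·  [on edge]
    (7,5)@(15, 11): e=[0,-189,231] → ·  [on edge]
    (8,6)@(17, 13): e=[0,-231,273] → ·  [on edge]
    (9,7)@(19, 15): e=[0,-273,315] → ·  [on edge]
  covered (11 px):
    · · # · · · · · · ·
    · · # · · · · · · ·
    · · # · · · · · · ·
    · · # · · · · · · ·
    · · # · · · · · · ·
    · · # · · · · · · ·
    · · # · · · · · · ·
    · · # · · · · · · ·
    · · # · · · · · · ·
    · · # · · · · · · ·
    · · # · · · · · · ·
    · · · · · · · · · ·

Result: "outside"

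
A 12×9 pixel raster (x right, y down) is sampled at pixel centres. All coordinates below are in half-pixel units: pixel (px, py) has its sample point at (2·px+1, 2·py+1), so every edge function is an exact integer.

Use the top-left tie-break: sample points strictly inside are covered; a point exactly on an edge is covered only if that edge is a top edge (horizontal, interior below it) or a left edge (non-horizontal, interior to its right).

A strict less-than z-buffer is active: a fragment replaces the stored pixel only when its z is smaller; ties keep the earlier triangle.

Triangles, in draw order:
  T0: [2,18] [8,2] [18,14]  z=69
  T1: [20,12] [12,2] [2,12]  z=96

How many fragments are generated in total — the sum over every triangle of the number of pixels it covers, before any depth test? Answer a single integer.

T0:
  2·area = 232
  edge (2, 18)→(8, 2): d=(6,-16) top-left  bias=+0
  edge (8, 2)→(18, 14): d=(10,12) right/bottom  bias=-1
  edge (18, 14)→(2, 18): d=(-16,4) right/bottom  bias=-1
    (3,2)@(7, 5): e=[2,42,188] → #
    (4,2)@(9, 5): e=[34,18,180] → #
    (5,2)@(11, 5): e=[66,-6,172] → ·
    (3,3)@(7, 7): e=[14,62,156] → #
    (5,3)@(11, 7): e=[78,14,140] → #
    (6,3)@(13, 7): e=[110,-10,132] → ·
    (3,4)@(7, 9): e=[26,82,124] → #
    (6,4)@(13, 9): e=[122,10,100] → #
    (7,4)@(15, 9): e=[154,-14,92] → ·
    (2,5)@(5, 11): e=[6,126,100] → #
    (7,5)@(15, 11): e=[166,6,60] → #
    (8,5)@(17, 11): e=[198,-18,52] → ·
  covered (29 px):
    · · · · · · · · · · · ·
    · · · · · · · · · · · ·
    · · · # # · · · · · · ·
    · · · # # # · · · · · ·
    · · · # # # # · · · · ·
    · · # # # # # # · · · ·
    · · # # # # # # # · · ·
    · · # # # # # · · · · ·
    · # # · · · · · · · · ·
T1:
  2·area = 180  (B↔C swapped to make it positive)
  edge (20, 12)→(2, 12): d=(-18,0) right/bottom  bias=-1
  edge (2, 12)→(12, 2): d=(10,-10) top-left  bias=+0
  edge (12, 2)→(20, 12): d=(8,10) right/bottom  bias=-1
    (6,0)@(13, 1): e=[198,0,-18] → ·  [on edge]
    (5,1)@(11, 3): e=[162,0,18] → #  [on edge]
    (6,1)@(13, 3): e=[162,20,-2] → ·
    (4,2)@(9, 5): e=[126,0,54] → #  [on edge]
    (6,2)@(13, 5): e=[126,40,14] → #
    (7,2)@(15, 5): e=[126,60,-6] → ·
    (3,3)@(7, 7): e=[90,0,90] → #  [on edge]
    (7,3)@(15, 7): e=[90,80,10] → #
    (8,3)@(17, 7): e=[90,100,-10] → ·
    (2,4)@(5, 9): e=[54,0,126] → #  [on edge]
    (8,4)@(17, 9): e=[54,120,6] → #
    (9,4)@(19, 9): e=[54,140,-14] → ·
    (1,5)@(3, 11): e=[18,0,162] → #  [on edge]
    (0,6)@(1, 13): e=[-18,0,198] → ·  [on edge]
  covered (25 px):
    · · · · · · · · · · · ·
    · · · · · # · · · · · ·
    · · · · # # # · · · · ·
    · · · # # # # # · · · ·
    · · # # # # # # # · · ·
    · # # # # # # # # # · ·
    · · · · · · · · · · · ·
    · · · · · · · · · · · ·
    · · · · · · · · · · · ·

Result: 54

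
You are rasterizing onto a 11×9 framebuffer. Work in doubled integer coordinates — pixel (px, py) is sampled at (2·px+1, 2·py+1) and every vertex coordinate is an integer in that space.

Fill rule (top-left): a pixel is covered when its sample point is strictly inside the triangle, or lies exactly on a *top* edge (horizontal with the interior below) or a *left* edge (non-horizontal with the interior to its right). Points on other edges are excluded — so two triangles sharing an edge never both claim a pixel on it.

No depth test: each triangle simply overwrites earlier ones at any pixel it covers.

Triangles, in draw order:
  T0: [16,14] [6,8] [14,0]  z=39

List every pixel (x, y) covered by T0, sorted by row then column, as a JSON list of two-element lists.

T0:
  2·area = 128
  edge (16, 14)→(6, 8): d=(-10,-6) top-left  bias=+0
  edge (6, 8)→(14, 0): d=(8,-8) top-left  bias=+0
  edge (14, 0)→(16, 14): d=(2,14) right/bottom  bias=-1
    (6,0)@(13, 1): e=[112,0,16] → █  [on edge]
    (7,0)@(15, 1): e=[124,16,-12] → ·
    (5,1)@(11, 3): e=[80,0,48] → █  [on edge]
    (7,1)@(15, 3): e=[104,32,-8] → ·
    (0,2)@(1, 5): e=[0,-64,192] → ·  [on edge]
    (4,2)@(9, 5): e=[48,0,80] → █  [on edge]
    (7,2)@(15, 5): e=[84,48,-4] → ·
    (3,3)@(7, 7): e=[16,0,112] → █  [on edge]
    (7,3)@(15, 7): e=[64,64,0] → ·  [on edge]
    (2,4)@(5, 9): e=[-16,0,144] → ·  [on edge]
    (3,4)@(7, 9): e=[-4,16,116] → ·
    (4,4)@(9, 9): e=[8,32,88] → █
    (1,5)@(3, 11): e=[-48,0,176] → ·  [on edge]
    (5,5)@(11, 11): e=[0,64,64] → █  [on edge]
    (0,6)@(1, 13): e=[-80,0,208] → ·  [on edge]
    (10,8)@(21, 17): e=[0,192,-64] → ·  [on edge]
  covered (18 px):
    · · · · · · █ · · · ·
    · · · · · █ █ · · · ·
    · · · · █ █ █ · · · ·
    · · · █ █ █ █ · · · ·
    · · · · █ █ █ █ · · ·
    · · · · · █ █ █ · · ·
    · · · · · · · █ · · ·
    · · · · · · · · · · ·
    · · · · · · · · · · ·

Result: [[6,0],[5,1],[6,1],[4,2],[5,2],[6,2],[3,3],[4,3],[5,3],[6,3],[4,4],[5,4],[6,4],[7,4],[5,5],[6,5],[7,5],[7,6]]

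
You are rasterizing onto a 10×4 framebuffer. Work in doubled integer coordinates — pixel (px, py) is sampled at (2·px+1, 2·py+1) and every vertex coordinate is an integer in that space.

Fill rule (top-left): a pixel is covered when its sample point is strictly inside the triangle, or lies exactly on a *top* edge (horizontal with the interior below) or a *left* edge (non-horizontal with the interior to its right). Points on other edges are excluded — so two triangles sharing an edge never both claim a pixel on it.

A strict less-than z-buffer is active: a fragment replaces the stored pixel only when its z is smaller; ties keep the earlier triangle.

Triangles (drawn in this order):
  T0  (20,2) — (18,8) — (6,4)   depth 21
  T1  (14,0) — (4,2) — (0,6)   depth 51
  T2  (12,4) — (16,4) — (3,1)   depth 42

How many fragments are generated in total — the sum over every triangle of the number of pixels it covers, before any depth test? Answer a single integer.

T0:
  2·area = 80
  edge (20, 2)→(18, 8): d=(-2,6) right/bottom  bias=-1
  edge (18, 8)→(6, 4): d=(-12,-4) top-left  bias=+0
  edge (6, 4)→(20, 2): d=(14,-2) top-left  bias=+0
    (1,1)@(3, 3): e=[100,0,-20] → ·  [on edge]
    (6,1)@(13, 3): e=[40,40,0] → #  [on edge]
    (7,1)@(15, 3): e=[28,48,4] → #
    (8,1)@(17, 3): e=[16,56,8] → #
    (9,1)@(19, 3): e=[4,64,12] → #
    (4,2)@(9, 5): e=[60,0,20] → #  [on edge]
    (5,2)@(11, 5): e=[48,8,24] → #
    (9,2)@(19, 5): e=[0,40,40] → ·  [on edge]
    (4,3)@(9, 7): e=[56,-24,48] → ·
    (5,3)@(11, 7): e=[44,-16,52] → ·
    (6,3)@(13, 7): e=[32,-8,56] → ·
    (7,3)@(15, 7): e=[20,0,60] → #  [on edge]
  covered (11 px):
    · · · · · · · · · ·
    · · · · · · # # # #
    · · · · # # # # # ·
    · · · · · · · # # ·
T1:
  2·area = 32  (B↔C swapped to make it positive)
  edge (14, 0)→(0, 6): d=(-14,6) right/bottom  bias=-1
  edge (0, 6)→(4, 2): d=(4,-4) top-left  bias=+0
  edge (4, 2)→(14, 0): d=(10,-2) top-left  bias=+0
    (2,0)@(5, 1): e=[40,0,-8] → ·  [on edge]
    (4,0)@(9, 1): e=[16,16,0] → #  [on edge]
    (5,0)@(11, 1): e=[4,24,4] → #
    (6,0)@(13, 1): e=[-8,32,8] → ·
    (1,1)@(3, 3): e=[24,0,8] → #  [on edge]
    (2,1)@(5, 3): e=[12,8,12] → #
    (3,1)@(7, 3): e=[0,16,16] → ·  [on edge]
    (4,1)@(9, 3): e=[-12,24,20] → ·
    (5,1)@(11, 3): e=[-24,32,24] → ·
    (0,2)@(1, 5): e=[8,0,24] → #  [on edge]
    (1,2)@(3, 5): e=[-4,8,28] → ·
    (2,2)@(5, 5): e=[-16,16,32] → ·
  covered (5 px):
    · · · · # # · · · ·
    · # # · · · · · · ·
    # · · · · · · · · ·
    · · · · · · · · · ·
T2:
  2·area = 12  (B↔C swapped to make it positive)
  edge (12, 4)→(3, 1): d=(-9,-3) top-left  bias=+0
  edge (3, 1)→(16, 4): d=(13,3) right/bottom  bias=-1
  edge (16, 4)→(12, 4): d=(-4,0) right/bottom  bias=-1
    (1,0)@(3, 1): e=[0,0,12] → ·  [on edge]
    (4,1)@(9, 3): e=[0,8,4] → #  [on edge]
    (5,1)@(11, 3): e=[6,2,4] → #
    (6,1)@(13, 3): e=[12,-4,4] → ·
    (4,2)@(9, 5): e=[-18,34,-4] → ·
    (5,2)@(11, 5): e=[-12,28,-4] → ·
    (7,2)@(15, 5): e=[0,16,-4] → ·  [on edge]
  covered (2 px):
    · · · · · · · · · ·
    · · · · # # · · · ·
    · · · · · · · · · ·
    · · · · · · · · · ·

Result: 18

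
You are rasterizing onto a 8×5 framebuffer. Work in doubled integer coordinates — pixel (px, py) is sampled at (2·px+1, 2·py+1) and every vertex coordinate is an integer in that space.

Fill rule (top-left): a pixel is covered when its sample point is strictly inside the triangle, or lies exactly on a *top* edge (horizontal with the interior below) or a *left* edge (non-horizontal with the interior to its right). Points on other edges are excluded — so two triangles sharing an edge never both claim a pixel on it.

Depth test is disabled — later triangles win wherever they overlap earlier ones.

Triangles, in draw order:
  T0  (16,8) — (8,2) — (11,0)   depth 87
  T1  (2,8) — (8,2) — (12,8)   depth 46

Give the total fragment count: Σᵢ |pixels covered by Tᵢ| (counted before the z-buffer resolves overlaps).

T0:
  2·area = 34
  edge (16, 8)→(8, 2): d=(-8,-6) top-left  bias=+0
  edge (8, 2)→(11, 0): d=(3,-2) top-left  bias=+0
  edge (11, 0)→(16, 8): d=(5,8) right/bottom  bias=-1
    (5,0)@(11, 1): e=[26,3,5] → X
    (6,0)@(13, 1): e=[38,7,-11] → .
    (5,1)@(11, 3): e=[10,9,15] → X
    (6,1)@(13, 3): e=[22,13,-1] → .
    (5,2)@(11, 5): e=[-6,15,25] → .
    (6,2)@(13, 5): e=[6,19,9] → X
    (7,2)@(15, 5): e=[18,23,-7] → .
    (6,3)@(13, 7): e=[-10,25,19] → .
    (7,3)@(15, 7): e=[2,29,3] → X
    (7,4)@(15, 9): e=[-14,35,13] → .
  covered (4 px):
    . . . . . X . .
    . . . . . X . .
    . . . . . . X .
    . . . . . . . X
    . . . . . . . .
T1:
  2·area = 60
  edge (2, 8)→(8, 2): d=(6,-6) top-left  bias=+0
  edge (8, 2)→(12, 8): d=(4,6) right/bottom  bias=-1
  edge (12, 8)→(2, 8): d=(-10,0) right/bottom  bias=-1
    (4,0)@(9, 1): e=[0,-10,70] → .  [on edge]
    (3,1)@(7, 3): e=[0,10,50] → X  [on edge]
    (4,1)@(9, 3): e=[12,-2,50] → .
    (2,2)@(5, 5): e=[0,30,30] → X  [on edge]
    (4,2)@(9, 5): e=[24,6,30] → X
    (5,2)@(11, 5): e=[36,-6,30] → .
    (1,3)@(3, 7): e=[0,50,10] → X  [on edge]
    (5,3)@(11, 7): e=[48,2,10] → X
    (6,3)@(13, 7): e=[60,-10,10] → .
    (0,4)@(1, 9): e=[0,70,-10] → .  [on edge]
    (1,4)@(3, 9): e=[12,58,-10] → .
    (2,4)@(5, 9): e=[24,46,-10] → .
  covered (9 px):
    . . . . . . . .
    . . . X . . . .
    . . X X X . . .
    . X X X X X . .
    . . . . . . . .

Result: 13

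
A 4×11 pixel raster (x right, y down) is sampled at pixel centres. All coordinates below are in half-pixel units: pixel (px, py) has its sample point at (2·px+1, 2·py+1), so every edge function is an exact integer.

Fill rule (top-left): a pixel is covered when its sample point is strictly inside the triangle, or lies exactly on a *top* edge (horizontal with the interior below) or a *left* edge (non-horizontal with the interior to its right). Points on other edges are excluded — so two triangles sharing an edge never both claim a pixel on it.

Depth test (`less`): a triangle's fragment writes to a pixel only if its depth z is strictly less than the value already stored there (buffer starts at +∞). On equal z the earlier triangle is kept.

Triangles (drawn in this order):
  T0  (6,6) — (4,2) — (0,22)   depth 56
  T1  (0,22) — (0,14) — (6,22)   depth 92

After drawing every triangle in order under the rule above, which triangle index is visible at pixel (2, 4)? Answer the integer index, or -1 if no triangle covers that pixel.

T0:
  2·area = 56  (B↔C swapped to make it positive)
  edge (6, 6)→(0, 22): d=(-6,16) right/bottom  bias=-1
  edge (0, 22)→(4, 2): d=(4,-20) top-left  bias=+0
  edge (4, 2)→(6, 6): d=(2,4) right/bottom  bias=-1
    (2,2)@(5, 5): e=[22,32,2] → #
    (3,2)@(7, 5): e=[-10,72,-6] → ·
    (1,3)@(3, 7): e=[42,0,14] → #  [on edge]
    (3,3)@(7, 7): e=[-22,80,-2] → ·
    (1,4)@(3, 9): e=[30,8,18] → #
    (2,4)@(5, 9): e=[-2,48,10] → ·
    (1,5)@(3, 11): e=[18,16,22] → #
    (2,5)@(5, 11): e=[-14,56,14] → ·
    (1,6)@(3, 13): e=[6,24,26] → #
    (2,6)@(5, 13): e=[-26,64,18] → ·
    (1,7)@(3, 15): e=[-6,32,30] → ·
    (0,8)@(1, 17): e=[14,0,42] → #  [on edge]
  covered (8 px):
    · · · ·
    · · · ·
    · · # ·
    · # # ·
    · # · ·
    · # · ·
    · # · ·
    · · · ·
    # · · ·
    # · · ·
    · · · ·
T1:
  2·area = 48
  edge (0, 22)→(0, 14): d=(0,-8) top-left  bias=+0
  edge (0, 14)→(6, 22): d=(6,8) right/bottom  bias=-1
  edge (6, 22)→(0, 22): d=(-6,0) right/bottom  bias=-1
    (0,8)@(1, 17): e=[8,10,30] → #
    (1,8)@(3, 17): e=[24,-6,30] → ·
    (0,9)@(1, 19): e=[8,22,18] → #
    (1,9)@(3, 19): e=[24,6,18] → #
    (2,9)@(5, 19): e=[40,-10,18] → ·
    (0,10)@(1, 21): e=[8,34,6] → #
    (2,10)@(5, 21): e=[40,2,6] → #
    (3,10)@(7, 21): e=[56,-14,6] → ·
  covered (6 px):
    · · · ·
    · · · ·
    · · · ·
    · · · ·
    · · · ·
    · · · ·
    · · · ·
    · · · ·
    # · · ·
    # # · ·
    # # # ·

Z-buffer (winner per pixel, '.' = empty):
  . . . .
  . . . .
  . . 0 .
  . 0 0 .
  . 0 . .
  . 0 . .
  . 0 . .
  . . . .
  0 . . .
  0 1 . .
  1 1 1 .

Answer: -1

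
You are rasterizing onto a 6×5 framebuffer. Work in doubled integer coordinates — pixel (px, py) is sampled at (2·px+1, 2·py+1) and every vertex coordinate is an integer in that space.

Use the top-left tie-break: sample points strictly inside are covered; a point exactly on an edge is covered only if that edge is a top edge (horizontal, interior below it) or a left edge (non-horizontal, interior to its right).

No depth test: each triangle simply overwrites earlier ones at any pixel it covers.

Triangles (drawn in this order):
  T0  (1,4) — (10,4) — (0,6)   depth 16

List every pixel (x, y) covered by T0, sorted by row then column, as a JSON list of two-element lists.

T0:
  2·area = 18
  edge (1, 4)→(10, 4): d=(9,0) top-left  bias=+0
  edge (10, 4)→(0, 6): d=(-10,2) right/bottom  bias=-1
  edge (0, 6)→(1, 4): d=(1,-2) top-left  bias=+0
    (0,2)@(1, 5): e=[9,8,1] → █
    (1,2)@(3, 5): e=[9,4,5] → █
    (2,2)@(5, 5): e=[9,0,9] → ·  [on edge]
    (0,3)@(1, 7): e=[27,-12,3] → ·
    (1,3)@(3, 7): e=[27,-16,7] → ·
  covered (2 px):
    · · · · · ·
    · · · · · ·
    █ █ · · · ·
    · · · · · ·
    · · · · · ·

Result: [[0,2],[1,2]]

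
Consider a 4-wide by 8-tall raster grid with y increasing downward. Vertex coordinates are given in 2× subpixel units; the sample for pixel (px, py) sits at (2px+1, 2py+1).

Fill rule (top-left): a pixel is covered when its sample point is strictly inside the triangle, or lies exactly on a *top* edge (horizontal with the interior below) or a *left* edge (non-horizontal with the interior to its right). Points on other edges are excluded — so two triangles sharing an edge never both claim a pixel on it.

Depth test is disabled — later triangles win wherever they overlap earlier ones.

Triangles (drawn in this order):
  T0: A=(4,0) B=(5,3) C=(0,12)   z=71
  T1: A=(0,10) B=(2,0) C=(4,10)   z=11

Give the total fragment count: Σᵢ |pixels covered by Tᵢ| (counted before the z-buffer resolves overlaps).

T0:
  2·area = 24
  edge (4, 0)→(5, 3): d=(1,3) right/bottom  bias=-1
  edge (5, 3)→(0, 12): d=(-5,9) right/bottom  bias=-1
  edge (0, 12)→(4, 0): d=(4,-12) top-left  bias=+0
    (1,1)@(3, 3): e=[6,18,0] → #  [on edge]
    (2,1)@(5, 3): e=[0,0,24] → ·  [on edge]
    (1,2)@(3, 5): e=[8,8,8] → #
    (2,2)@(5, 5): e=[2,-10,32] → ·
    (1,3)@(3, 7): e=[10,-2,16] → ·
    (0,4)@(1, 9): e=[18,6,0] → #  [on edge]
    (1,4)@(3, 9): e=[12,-12,24] → ·
    (3,4)@(7, 9): e=[0,-48,72] → ·  [on edge]
    (0,5)@(1, 11): e=[20,-4,8] → ·
  covered (3 px):
    · · · ·
    · # · ·
    · # · ·
    · · · ·
    # · · ·
    · · · ·
    · · · ·
    · · · ·
T1:
  2·area = 40
  edge (0, 10)→(2, 0): d=(2,-10) top-left  bias=+0
  edge (2, 0)→(4, 10): d=(2,10) right/bottom  bias=-1
  edge (4, 10)→(0, 10): d=(-4,0) right/bottom  bias=-1
    (0,2)@(1, 5): e=[0,20,20] → #  [on edge]
    (1,2)@(3, 5): e=[20,0,20] → ·  [on edge]
    (0,3)@(1, 7): e=[4,24,12] → #
    (1,3)@(3, 7): e=[24,4,12] → #
    (2,3)@(5, 7): e=[44,-16,12] → ·
    (0,4)@(1, 9): e=[8,28,4] → #
    (2,4)@(5, 9): e=[48,-12,4] → ·
    (0,5)@(1, 11): e=[12,32,-4] → ·
    (1,5)@(3, 11): e=[32,12,-4] → ·
    (2,7)@(5, 15): e=[60,0,-20] → ·  [on edge]
  covered (5 px):
    · · · ·
    · · · ·
    # · · ·
    # # · ·
    # # · ·
    · · · ·
    · · · ·
    · · · ·

Final: 8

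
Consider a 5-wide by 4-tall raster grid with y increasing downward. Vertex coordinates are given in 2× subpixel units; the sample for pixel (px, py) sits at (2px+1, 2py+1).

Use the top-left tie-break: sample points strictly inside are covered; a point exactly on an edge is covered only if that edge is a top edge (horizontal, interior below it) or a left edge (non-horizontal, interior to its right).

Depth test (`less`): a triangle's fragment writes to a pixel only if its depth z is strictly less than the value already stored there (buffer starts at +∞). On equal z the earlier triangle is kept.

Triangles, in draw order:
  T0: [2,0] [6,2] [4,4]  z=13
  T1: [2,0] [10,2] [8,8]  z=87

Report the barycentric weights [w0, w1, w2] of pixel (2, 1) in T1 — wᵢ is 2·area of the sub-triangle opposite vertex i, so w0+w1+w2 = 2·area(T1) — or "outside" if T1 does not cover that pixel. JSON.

T0:
  2·area = 12
  edge (2, 0)→(6, 2): d=(4,2) right/bottom  bias=-1
  edge (6, 2)→(4, 4): d=(-2,2) right/bottom  bias=-1
  edge (4, 4)→(2, 0): d=(-2,-4) top-left  bias=+0
    (1,0)@(3, 1): e=[2,8,2] → #
    (2,0)@(5, 1): e=[-2,4,10] → ·
    (3,0)@(7, 1): e=[-6,0,18] → ·  [on edge]
    (1,1)@(3, 3): e=[10,4,-2] → ·
    (2,1)@(5, 3): e=[6,0,6] → ·  [on edge]
    (1,2)@(3, 5): e=[18,0,-6] → ·  [on edge]
    (0,3)@(1, 7): e=[30,0,-18] → ·  [on edge]
  covered (1 px):
    · # · · ·
    · · · · ·
    · · · · ·
    · · · · ·
T1:
  2·area = 52
  edge (2, 0)→(10, 2): d=(8,2) right/bottom  bias=-1
  edge (10, 2)→(8, 8): d=(-2,6) right/bottom  bias=-1
  edge (8, 8)→(2, 0): d=(-6,-8) top-left  bias=+0
    (1,0)@(3, 1): e=[6,44,2] → #
    (2,0)@(5, 1): e=[2,32,18] → #
    (3,0)@(7, 1): e=[-2,20,34] → ·
    (1,1)@(3, 3): e=[22,40,-10] → ·
    (2,1)@(5, 3): e=[18,28,6] → #
    (3,1)@(7, 3): e=[14,16,22] → #
    (4,1)@(9, 3): e=[10,4,38] → #
    (2,2)@(5, 5): e=[34,24,-6] → ·
    (3,2)@(7, 5): e=[30,12,10] → #
    (4,2)@(9, 5): e=[26,0,26] → ·  [on edge]
    (3,3)@(7, 7): e=[46,8,-2] → ·
  covered (6 px):
    · # # · ·
    · · # # #
    · · · # ·
    · · · · ·

Result: [28,6,18]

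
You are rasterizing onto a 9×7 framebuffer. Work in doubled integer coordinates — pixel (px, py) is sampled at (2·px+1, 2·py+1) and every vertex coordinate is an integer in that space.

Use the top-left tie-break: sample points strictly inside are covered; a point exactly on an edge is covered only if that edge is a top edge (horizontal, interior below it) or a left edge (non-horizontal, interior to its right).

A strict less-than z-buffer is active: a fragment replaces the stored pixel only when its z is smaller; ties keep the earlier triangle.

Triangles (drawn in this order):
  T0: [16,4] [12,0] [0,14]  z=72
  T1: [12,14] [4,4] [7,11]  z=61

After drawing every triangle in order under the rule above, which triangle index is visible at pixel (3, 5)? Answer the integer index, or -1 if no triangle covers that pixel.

T0:
  2·area = 104  (B↔C swapped to make it positive)
  edge (16, 4)→(0, 14): d=(-16,10) right/bottom  bias=-1
  edge (0, 14)→(12, 0): d=(12,-14) top-left  bias=+0
  edge (12, 0)→(16, 4): d=(4,4) right/bottom  bias=-1
    (6,0)@(13, 1): e=[78,26,0] → .  [on edge]
    (5,1)@(11, 3): e=[66,22,16] → X
    (6,1)@(13, 3): e=[46,50,8] → X
    (7,1)@(15, 3): e=[26,78,0] → .  [on edge]
    (4,2)@(9, 5): e=[54,18,32] → X
    (7,2)@(15, 5): e=[-6,102,8] → .
    (8,2)@(17, 5): e=[-26,130,0] → .  [on edge]
    (3,3)@(7, 7): e=[42,14,48] → X
    (6,3)@(13, 7): e=[-18,98,24] → .
    (2,4)@(5, 9): e=[30,10,64] → X
    (4,4)@(9, 9): e=[-10,66,48] → .
    (5,4)@(11, 9): e=[-30,94,40] → .
  covered (12 px):
    . . . . . . . . .
    . . . . . X X . .
    . . . . X X X . .
    . . . X X X . . .
    . . X X . . . . .
    . X . . . . . . .
    X . . . . . . . .
T1:
  2·area = 26  (B↔C swapped to make it positive)
  edge (12, 14)→(7, 11): d=(-5,-3) top-left  bias=+0
  edge (7, 11)→(4, 4): d=(-3,-7) top-left  bias=+0
  edge (4, 4)→(12, 14): d=(8,10) right/bottom  bias=-1
    (3,4)@(7, 9): e=[10,6,10] → X
    (4,4)@(9, 9): e=[16,20,-10] → .
    (3,5)@(7, 11): e=[0,0,26] → X  [on edge]
    (4,5)@(9, 11): e=[6,14,6] → X
    (5,5)@(11, 11): e=[12,28,-14] → .
    (3,6)@(7, 13): e=[-10,-6,42] → .
    (4,6)@(9, 13): e=[-4,8,22] → .
    (5,6)@(11, 13): e=[2,22,2] → X
    (6,6)@(13, 13): e=[8,36,-18] → .
  covered (4 px):
    . . . . . . . . .
    . . . . . . . . .
    . . . . . . . . .
    . . . . . . . . .
    . . . X . . . . .
    . . . X X . . . .
    . . . . . X . . .

Z-buffer (winner per pixel, '.' = empty):
  . . . . . . . . .
  . . . . . 0 0 . .
  . . . . 0 0 0 . .
  . . . 0 0 0 . . .
  . . 0 1 . . . . .
  . 0 . 1 1 . . . .
  0 . . . . 1 . . .

Result: 1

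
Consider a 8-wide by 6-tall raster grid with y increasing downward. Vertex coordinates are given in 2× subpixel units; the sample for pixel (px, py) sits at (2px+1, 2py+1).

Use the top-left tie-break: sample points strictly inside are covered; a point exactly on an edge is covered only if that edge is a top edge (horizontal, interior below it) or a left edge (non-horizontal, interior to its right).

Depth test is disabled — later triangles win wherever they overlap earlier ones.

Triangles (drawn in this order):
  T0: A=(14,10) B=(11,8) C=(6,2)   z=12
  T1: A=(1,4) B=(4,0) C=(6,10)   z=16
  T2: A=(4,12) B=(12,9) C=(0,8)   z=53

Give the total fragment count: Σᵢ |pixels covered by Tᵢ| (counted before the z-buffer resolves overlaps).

T0:
  2·area = 8
  edge (14, 10)→(11, 8): d=(-3,-2) top-left  bias=+0
  edge (11, 8)→(6, 2): d=(-5,-6) top-left  bias=+0
  edge (6, 2)→(14, 10): d=(8,8) right/bottom  bias=-1
    (2,0)@(5, 1): e=[9,-1,0] → ·  [on edge]
    (3,1)@(7, 3): e=[7,1,0] → ·  [on edge]
    (4,2)@(9, 5): e=[5,3,0] → ·  [on edge]
    (5,3)@(11, 7): e=[3,5,0] → ·  [on edge]
    (6,4)@(13, 9): e=[1,7,0] → ·  [on edge]
    (7,5)@(15, 11): e=[-1,9,0] → ·  [on edge]
  covered (0 px):
    · · · · · · · ·
    · · · · · · · ·
    · · · · · · · ·
    · · · · · · · ·
    · · · · · · · ·
    · · · · · · · ·
T1:
  2·area = 38
  edge (1, 4)→(4, 0): d=(3,-4) top-left  bias=+0
  edge (4, 0)→(6, 10): d=(2,10) right/bottom  bias=-1
  edge (6, 10)→(1, 4): d=(-5,-6) top-left  bias=+0
    (1,1)@(3, 3): e=[5,16,17] → █
    (2,1)@(5, 3): e=[13,-4,29] → ·
    (1,2)@(3, 5): e=[11,20,7] → █
    (2,2)@(5, 5): e=[19,0,19] → ·  [on edge]
    (1,3)@(3, 7): e=[17,24,-3] → ·
    (2,3)@(5, 7): e=[25,4,9] → █
    (3,3)@(7, 7): e=[33,-16,21] → ·
    (2,4)@(5, 9): e=[31,8,-1] → ·
  covered (3 px):
    · · · · · · · ·
    · █ · · · · · ·
    · █ · · · · · ·
    · · █ · · · · ·
    · · · · · · · ·
    · · · · · · · ·
T2:
  2·area = 44  (B↔C swapped to make it positive)
  edge (4, 12)→(0, 8): d=(-4,-4) top-left  bias=+0
  edge (0, 8)→(12, 9): d=(12,1) right/bottom  bias=-1
  edge (12, 9)→(4, 12): d=(-8,3) right/bottom  bias=-1
    (0,4)@(1, 9): e=[0,11,33] → █  [on edge]
    (1,4)@(3, 9): e=[8,9,27] → █
    (2,4)@(5, 9): e=[16,7,21] → █
    (3,4)@(7, 9): e=[24,5,15] → █
    (4,4)@(9, 9): e=[32,3,9] → █
    (5,4)@(11, 9): e=[40,1,3] → █
    (6,4)@(13, 9): e=[48,-1,-3] → ·
    (0,5)@(1, 11): e=[-8,35,17] → ·
    (1,5)@(3, 11): e=[0,33,11] → █  [on edge]
    (3,5)@(7, 11): e=[16,29,-1] → ·
    (4,5)@(9, 11): e=[24,27,-7] → ·
    (5,5)@(11, 11): e=[32,25,-13] → ·
  covered (8 px):
    · · · · · · · ·
    · · · · · · · ·
    · · · · · · · ·
    · · · · · · · ·
    █ █ █ █ █ █ · ·
    · █ █ · · · · ·

Result: 11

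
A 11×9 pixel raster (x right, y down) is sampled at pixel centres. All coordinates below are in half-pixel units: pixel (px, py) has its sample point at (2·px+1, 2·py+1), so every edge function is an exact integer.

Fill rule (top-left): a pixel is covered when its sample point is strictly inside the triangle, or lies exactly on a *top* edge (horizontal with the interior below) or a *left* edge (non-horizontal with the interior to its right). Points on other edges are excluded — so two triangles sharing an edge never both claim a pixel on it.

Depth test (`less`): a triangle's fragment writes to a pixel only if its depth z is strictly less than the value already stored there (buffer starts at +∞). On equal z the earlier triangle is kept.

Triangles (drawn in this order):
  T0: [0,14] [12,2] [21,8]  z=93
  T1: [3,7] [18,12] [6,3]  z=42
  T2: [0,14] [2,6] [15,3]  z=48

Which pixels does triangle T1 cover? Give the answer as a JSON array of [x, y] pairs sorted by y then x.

T0:
  2·area = 180
  edge (0, 14)→(12, 2): d=(12,-12) top-left  bias=+0
  edge (12, 2)→(21, 8): d=(9,6) right/bottom  bias=-1
  edge (21, 8)→(0, 14): d=(-21,6) right/bottom  bias=-1
    (6,0)@(13, 1): e=[0,-15,195] → .  [on edge]
    (5,1)@(11, 3): e=[0,15,165] → X  [on edge]
    (6,1)@(13, 3): e=[24,3,153] → X
    (7,1)@(15, 3): e=[48,-9,141] → .
    (4,2)@(9, 5): e=[0,45,135] → X  [on edge]
    (7,2)@(15, 5): e=[72,9,99] → X
    (8,2)@(17, 5): e=[96,-3,87] → .
    (3,3)@(7, 7): e=[0,75,105] → X  [on edge]
    (8,3)@(17, 7): e=[120,15,45] → X
    (9,3)@(19, 7): e=[144,3,33] → X
    (10,3)@(21, 7): e=[168,-9,21] → .
    (2,4)@(5, 9): e=[0,105,75] → X  [on edge]
    (1,5)@(3, 11): e=[0,135,45] → X  [on edge]
    (0,6)@(1, 13): e=[0,165,15] → X  [on edge]
  covered (26 px):
    . . . . . . . . . . .
    . . . . . X X . . . .
    . . . . X X X X . . .
    . . . X X X X X X X .
    . . X X X X X X X . .
    . X X X X . . . . . .
    X X . . . . . . . . .
    . . . . . . . . . . .
    . . . . . . . . . . .
T1:
  2·area = 75  (B↔C swapped to make it positive)
  edge (3, 7)→(6, 3): d=(3,-4) top-left  bias=+0
  edge (6, 3)→(18, 12): d=(12,9) right/bottom  bias=-1
  edge (18, 12)→(3, 7): d=(-15,-5) top-left  bias=+0
    (2,2)@(5, 5): e=[2,33,40] → X
    (3,2)@(7, 5): e=[10,15,50] → X
    (4,2)@(9, 5): e=[18,-3,60] → .
    (1,3)@(3, 7): e=[0,75,0] → X  [on edge]
    (4,3)@(9, 7): e=[24,21,30] → X
    (5,3)@(11, 7): e=[32,3,40] → X
    (6,3)@(13, 7): e=[40,-15,50] → .
    (1,4)@(3, 9): e=[6,99,-30] → .
    (2,4)@(5, 9): e=[14,81,-20] → .
    (3,4)@(7, 9): e=[22,63,-10] → .
    (4,4)@(9, 9): e=[30,45,0] → X  [on edge]
    (6,4)@(13, 9): e=[46,9,20] → X
    (7,5)@(15, 11): e=[60,15,0] → X  [on edge]
    (10,6)@(21, 13): e=[90,-15,0] → .  [on edge]
  covered (11 px):
    . . . . . . . . . . .
    . . . . . . . . . . .
    . . X X . . . . . . .
    . X X X X X . . . . .
    . . . . X X X . . . .
    . . . . . . . X . . .
    . . . . . . . . . . .
    . . . . . . . . . . .
    . . . . . . . . . . .
T2:
  2·area = 98
  edge (0, 14)→(2, 6): d=(2,-8) top-left  bias=+0
  edge (2, 6)→(15, 3): d=(13,-3) top-left  bias=+0
  edge (15, 3)→(0, 14): d=(-15,11) right/bottom  bias=-1
    (7,1)@(15, 3): e=[98,0,0] → .  [on edge]
    (3,2)@(7, 5): e=[38,2,58] → X
    (4,2)@(9, 5): e=[54,8,36] → X
    (5,2)@(11, 5): e=[70,14,14] → X
    (6,2)@(13, 5): e=[86,20,-8] → .
    (1,3)@(3, 7): e=[10,16,72] → X
    (2,3)@(5, 7): e=[26,22,50] → X
    (5,3)@(11, 7): e=[74,40,-16] → .
    (1,4)@(3, 9): e=[14,42,42] → X
    (3,4)@(7, 9): e=[46,54,-2] → .
    (4,4)@(9, 9): e=[62,60,-24] → .
    (0,5)@(1, 11): e=[2,62,34] → X
  covered (12 px):
    . . . . . . . . . . .
    . . . . . . . . . . .
    . . . X X X . . . . .
    . X X X X . . . . . .
    . X X . . . . . . . .
    X X . . . . . . . . .
    X . . . . . . . . . .
    . . . . . . . . . . .
    . . . . . . . . . . .

Answer: [[2,2],[3,2],[1,3],[2,3],[3,3],[4,3],[5,3],[4,4],[5,4],[6,4],[7,5]]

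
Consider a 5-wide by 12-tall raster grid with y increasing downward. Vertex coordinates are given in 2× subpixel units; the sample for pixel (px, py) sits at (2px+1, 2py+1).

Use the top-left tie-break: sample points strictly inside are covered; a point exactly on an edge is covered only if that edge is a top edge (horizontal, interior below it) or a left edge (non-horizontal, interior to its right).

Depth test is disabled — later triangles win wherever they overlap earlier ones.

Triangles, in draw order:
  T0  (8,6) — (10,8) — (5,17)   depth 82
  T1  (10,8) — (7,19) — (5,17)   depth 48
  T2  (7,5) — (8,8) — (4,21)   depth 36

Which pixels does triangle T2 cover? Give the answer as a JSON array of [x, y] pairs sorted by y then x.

T0:
  2·area = 28
  edge (8, 6)→(10, 8): d=(2,2) right/bottom  bias=-1
  edge (10, 8)→(5, 17): d=(-5,9) right/bottom  bias=-1
  edge (5, 17)→(8, 6): d=(3,-11) top-left  bias=+0
    (1,0)@(3, 1): e=[0,98,-70] → ·  [on edge]
    (2,1)@(5, 3): e=[0,70,-42] → ·  [on edge]
    (3,2)@(7, 5): e=[0,42,-14] → ·  [on edge]
    (4,3)@(9, 7): e=[0,14,14] → ·  [on edge]
    (4,4)@(9, 9): e=[4,4,20] → █
    (3,5)@(7, 11): e=[12,12,4] → █
    (4,5)@(9, 11): e=[8,-6,26] → ·
    (3,6)@(7, 13): e=[16,2,10] → █
    (4,6)@(9, 13): e=[12,-16,32] → ·
    (3,7)@(7, 15): e=[20,-8,16] → ·
    (2,8)@(5, 17): e=[28,0,0] → ·  [on edge]
  covered (3 px):
    · · · · ·
    · · · · ·
    · · · · ·
    · · · · ·
    · · · · █
    · · · █ ·
    · · · █ ·
    · · · · ·
    · · · · ·
    · · · · ·
    · · · · ·
    · · · · ·
T1:
  2·area = 28
  edge (10, 8)→(7, 19): d=(-3,11) right/bottom  bias=-1
  edge (7, 19)→(5, 17): d=(-2,-2) top-left  bias=+0
  edge (5, 17)→(10, 8): d=(5,-9) top-left  bias=+0
    (4,5)@(9, 11): e=[2,20,6] → █
    (0,6)@(1, 13): e=[84,0,-56] → ·  [on edge]
    (4,6)@(9, 13): e=[-4,16,16] → ·
    (1,7)@(3, 15): e=[56,0,-28] → ·  [on edge]
    (3,7)@(7, 15): e=[12,8,8] → █
    (4,7)@(9, 15): e=[-10,12,26] → ·
    (2,8)@(5, 17): e=[28,0,0] → █  [on edge]
    (4,8)@(9, 17): e=[-16,8,36] → ·
    (2,9)@(5, 19): e=[22,-4,10] → ·
    (3,9)@(7, 19): e=[0,0,28] → ·  [on edge]
    (4,10)@(9, 21): e=[-28,0,56] → ·  [on edge]
  covered (4 px):
    · · · · ·
    · · · · ·
    · · · · ·
    · · · · ·
    · · · · ·
    · · · · █
    · · · · ·
    · · · █ ·
    · · █ █ ·
    · · · · ·
    · · · · ·
    · · · · ·
T2:
  2·area = 25
  edge (7, 5)→(8, 8): d=(1,3) right/bottom  bias=-1
  edge (8, 8)→(4, 21): d=(-4,13) right/bottom  bias=-1
  edge (4, 21)→(7, 5): d=(3,-16) top-left  bias=+0
    (3,2)@(7, 5): e=[0,25,0] → ·  [on edge]
    (3,3)@(7, 7): e=[2,17,6] → █
    (4,3)@(9, 7): e=[-4,-9,38] → ·
    (3,4)@(7, 9): e=[4,9,12] → █
    (4,4)@(9, 9): e=[-2,-17,44] → ·
    (3,5)@(7, 11): e=[6,1,18] → █
    (4,5)@(9, 11): e=[0,-25,50] → ·  [on edge]
    (3,6)@(7, 13): e=[8,-7,24] → ·
    (2,8)@(5, 17): e=[18,3,4] → █
    (3,8)@(7, 17): e=[12,-23,36] → ·
    (2,9)@(5, 19): e=[20,-5,10] → ·
  covered (4 px):
    · · · · ·
    · · · · ·
    · · · · ·
    · · · █ ·
    · · · █ ·
    · · · █ ·
    · · · · ·
    · · · · ·
    · · █ · ·
    · · · · ·
    · · · · ·
    · · · · ·

Result: [[3,3],[3,4],[3,5],[2,8]]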